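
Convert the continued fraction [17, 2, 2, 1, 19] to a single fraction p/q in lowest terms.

2405/138

Fold from the inside: start with 19/1.
  1 + 1/19 = 20/19
  2 + 19/20 = 59/20
  2 + 20/59 = 138/59
  17 + 59/138 = 2405/138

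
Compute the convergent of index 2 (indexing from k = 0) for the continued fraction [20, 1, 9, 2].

209/10

Using pₖ = aₖpₖ₋₁ + pₖ₋₂, qₖ = aₖqₖ₋₁ + qₖ₋₂ (with p₋₁=1, p₋₂=0, q₋₁=0, q₋₂=1):
  k=0: a=20, p=20, q=1
  k=1: a=1, p=21, q=1
  k=2: a=9, p=209, q=10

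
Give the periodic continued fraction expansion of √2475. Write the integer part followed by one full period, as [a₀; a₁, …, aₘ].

a₀ = ⌊√2475⌋ = 49.
With m₀=0, d₀=1 and mₖ₊₁ = dₖaₖ − mₖ, dₖ₊₁ = (n − mₖ₊₁²)/dₖ, aₖ₊₁ = ⌊(a₀+mₖ₊₁)/dₖ₊₁⌋:
  k=1: m=49, d=74, a=1
  k=2: m=25, d=25, a=2
  k=3: m=25, d=74, a=1
  k=4: m=49, d=1, a=98
d=1 and a=2a₀=98 at k=4, so the next step gives (m, d) = (49, 74) again — its k=1 value — and the period has length 4.

[49; 1, 2, 1, 98]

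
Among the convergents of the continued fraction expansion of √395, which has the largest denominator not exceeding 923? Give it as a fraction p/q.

√395 = [19; 1, 6, 1, 38, …] (period length 4).
Convergents:
  p_0/q_0 = 19/1
  p_1/q_1 = 20/1
  p_2/q_2 = 139/7
  p_3/q_3 = 159/8
  p_4/q_4 = 6181/311
  p_5/q_5 = 6340/319
  p_6/q_6 = 44221/2225
q_5 = 319 ≤ 923 < 2225 = q_6, so the answer is 6340/319.

6340/319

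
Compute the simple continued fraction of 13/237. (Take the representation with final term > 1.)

13 = 0·237 + 13
237 = 18·13 + 3
13 = 4·3 + 1
3 = 3·1 + 0  (stop)
So 13/237 = [0; 18, 4, 3].

[0; 18, 4, 3]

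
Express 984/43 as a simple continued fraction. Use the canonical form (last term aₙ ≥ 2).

984 = 22·43 + 38
43 = 1·38 + 5
38 = 7·5 + 3
5 = 1·3 + 2
3 = 1·2 + 1
2 = 2·1 + 0  (stop)
So 984/43 = [22; 1, 7, 1, 1, 2].

[22; 1, 7, 1, 1, 2]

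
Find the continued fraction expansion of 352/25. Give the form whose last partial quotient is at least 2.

352 = 14·25 + 2
25 = 12·2 + 1
2 = 2·1 + 0  (stop)
So 352/25 = [14; 12, 2].

[14; 12, 2]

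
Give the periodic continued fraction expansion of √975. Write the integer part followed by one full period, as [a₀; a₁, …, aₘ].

a₀ = ⌊√975⌋ = 31.
With m₀=0, d₀=1 and mₖ₊₁ = dₖaₖ − mₖ, dₖ₊₁ = (n − mₖ₊₁²)/dₖ, aₖ₊₁ = ⌊(a₀+mₖ₊₁)/dₖ₊₁⌋:
  k=1: m=31, d=14, a=4
  k=2: m=25, d=25, a=2
  k=3: m=25, d=14, a=4
  k=4: m=31, d=1, a=62
d=1 and a=2a₀=62 at k=4, so the next step gives (m, d) = (31, 14) again — its k=1 value — and the period has length 4.

[31; 4, 2, 4, 62]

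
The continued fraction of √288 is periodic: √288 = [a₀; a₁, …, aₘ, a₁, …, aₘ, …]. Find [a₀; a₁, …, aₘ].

[16; 1, 32]

a₀ = ⌊√288⌋ = 16.
With m₀=0, d₀=1 and mₖ₊₁ = dₖaₖ − mₖ, dₖ₊₁ = (n − mₖ₊₁²)/dₖ, aₖ₊₁ = ⌊(a₀+mₖ₊₁)/dₖ₊₁⌋:
  k=1: m=16, d=32, a=1
  k=2: m=16, d=1, a=32
d=1 and a=2a₀=32 at k=2, so the next step gives (m, d) = (16, 32) again — its k=1 value — and the period has length 2.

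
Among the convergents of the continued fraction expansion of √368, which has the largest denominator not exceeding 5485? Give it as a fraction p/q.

43949/2291

√368 = [19; 5, 2, 5, 38, …] (period length 4).
Convergents:
  p_0/q_0 = 19/1
  p_1/q_1 = 96/5
  p_2/q_2 = 211/11
  p_3/q_3 = 1151/60
  p_4/q_4 = 43949/2291
  p_5/q_5 = 220896/11515
q_4 = 2291 ≤ 5485 < 11515 = q_5, so the answer is 43949/2291.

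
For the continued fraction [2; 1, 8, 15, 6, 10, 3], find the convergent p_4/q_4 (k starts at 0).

2384/825

Using pₖ = aₖpₖ₋₁ + pₖ₋₂, qₖ = aₖqₖ₋₁ + qₖ₋₂ (with p₋₁=1, p₋₂=0, q₋₁=0, q₋₂=1):
  k=0: a=2, p=2, q=1
  k=1: a=1, p=3, q=1
  k=2: a=8, p=26, q=9
  k=3: a=15, p=393, q=136
  k=4: a=6, p=2384, q=825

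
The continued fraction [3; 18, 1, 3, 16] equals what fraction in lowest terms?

3722/1219

Using pₖ = aₖpₖ₋₁ + pₖ₋₂ and qₖ = aₖqₖ₋₁ + qₖ₋₂:
  k=0: a=3, p=3, q=1
  k=1: a=18, p=55, q=18
  k=2: a=1, p=58, q=19
  k=3: a=3, p=229, q=75
  k=4: a=16, p=3722, q=1219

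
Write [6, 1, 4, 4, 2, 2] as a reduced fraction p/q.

783/115

Using pₖ = aₖpₖ₋₁ + pₖ₋₂ and qₖ = aₖqₖ₋₁ + qₖ₋₂:
  k=0: a=6, p=6, q=1
  k=1: a=1, p=7, q=1
  k=2: a=4, p=34, q=5
  k=3: a=4, p=143, q=21
  k=4: a=2, p=320, q=47
  k=5: a=2, p=783, q=115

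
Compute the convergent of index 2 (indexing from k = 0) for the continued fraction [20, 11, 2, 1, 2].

462/23

Using pₖ = aₖpₖ₋₁ + pₖ₋₂, qₖ = aₖqₖ₋₁ + qₖ₋₂ (with p₋₁=1, p₋₂=0, q₋₁=0, q₋₂=1):
  k=0: a=20, p=20, q=1
  k=1: a=11, p=221, q=11
  k=2: a=2, p=462, q=23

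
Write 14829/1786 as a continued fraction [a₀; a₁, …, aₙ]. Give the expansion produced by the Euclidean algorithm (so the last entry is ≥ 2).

[8; 3, 3, 3, 7, 2, 3]

14829 = 8*1786 + 541
1786 = 3*541 + 163
541 = 3*163 + 52
163 = 3*52 + 7
52 = 7*7 + 3
7 = 2*3 + 1
3 = 3*1 + 0  (stop)
So 14829/1786 = [8; 3, 3, 3, 7, 2, 3].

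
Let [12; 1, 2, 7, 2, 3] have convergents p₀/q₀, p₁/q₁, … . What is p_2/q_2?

Using pₖ = aₖpₖ₋₁ + pₖ₋₂, qₖ = aₖqₖ₋₁ + qₖ₋₂ (with p₋₁=1, p₋₂=0, q₋₁=0, q₋₂=1):
  k=0: a=12, p=12, q=1
  k=1: a=1, p=13, q=1
  k=2: a=2, p=38, q=3

38/3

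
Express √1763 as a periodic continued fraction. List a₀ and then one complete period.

[41; 1, 82]

a₀ = ⌊√1763⌋ = 41.
With m₀=0, d₀=1 and mₖ₊₁ = dₖaₖ − mₖ, dₖ₊₁ = (n − mₖ₊₁²)/dₖ, aₖ₊₁ = ⌊(a₀+mₖ₊₁)/dₖ₊₁⌋:
  k=1: m=41, d=82, a=1
  k=2: m=41, d=1, a=82
d=1 and a=2a₀=82 at k=2, so the next step gives (m, d) = (41, 82) again — its k=1 value — and the period has length 2.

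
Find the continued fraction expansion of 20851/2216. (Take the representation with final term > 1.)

[9; 2, 2, 3, 1, 9, 3, 3]

20851 = 9*2216 + 907
2216 = 2*907 + 402
907 = 2*402 + 103
402 = 3*103 + 93
103 = 1*93 + 10
93 = 9*10 + 3
10 = 3*3 + 1
3 = 3*1 + 0  (stop)
So 20851/2216 = [9; 2, 2, 3, 1, 9, 3, 3].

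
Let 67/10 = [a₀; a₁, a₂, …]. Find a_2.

67 = 6·10 + 7   →  a_0 = 6
10 = 1·7 + 3   →  a_1 = 1
7 = 2·3 + 1   →  a_2 = 2

2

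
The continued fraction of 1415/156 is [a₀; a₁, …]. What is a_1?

14

1415 = 9·156 + 11   →  a_0 = 9
156 = 14·11 + 2   →  a_1 = 14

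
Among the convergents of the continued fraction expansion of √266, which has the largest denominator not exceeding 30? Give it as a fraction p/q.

212/13

√266 = [16; 3, 4, 3, 32, …] (period length 4).
Convergents:
  p_0/q_0 = 16/1
  p_1/q_1 = 49/3
  p_2/q_2 = 212/13
  p_3/q_3 = 685/42
q_2 = 13 ≤ 30 < 42 = q_3, so the answer is 212/13.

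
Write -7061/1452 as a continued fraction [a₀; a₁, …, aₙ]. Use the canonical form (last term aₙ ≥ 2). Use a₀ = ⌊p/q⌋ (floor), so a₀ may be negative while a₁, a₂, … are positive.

-7061 = -5*1452 + 199
1452 = 7*199 + 59
199 = 3*59 + 22
59 = 2*22 + 15
22 = 1*15 + 7
15 = 2*7 + 1
7 = 7*1 + 0  (stop)
So -7061/1452 = [-5; 7, 3, 2, 1, 2, 7].

[-5; 7, 3, 2, 1, 2, 7]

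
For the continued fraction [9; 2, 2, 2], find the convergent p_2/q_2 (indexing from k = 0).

47/5

Using pₖ = aₖpₖ₋₁ + pₖ₋₂, qₖ = aₖqₖ₋₁ + qₖ₋₂ (with p₋₁=1, p₋₂=0, q₋₁=0, q₋₂=1):
  k=0: a=9, p=9, q=1
  k=1: a=2, p=19, q=2
  k=2: a=2, p=47, q=5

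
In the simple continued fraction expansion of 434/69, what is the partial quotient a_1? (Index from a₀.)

3

434 = 6·69 + 20   →  a_0 = 6
69 = 3·20 + 9   →  a_1 = 3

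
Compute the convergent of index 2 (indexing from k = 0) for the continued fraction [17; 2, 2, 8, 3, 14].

Using pₖ = aₖpₖ₋₁ + pₖ₋₂, qₖ = aₖqₖ₋₁ + qₖ₋₂ (with p₋₁=1, p₋₂=0, q₋₁=0, q₋₂=1):
  k=0: a=17, p=17, q=1
  k=1: a=2, p=35, q=2
  k=2: a=2, p=87, q=5

87/5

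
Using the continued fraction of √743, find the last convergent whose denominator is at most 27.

109/4

√743 = [27; 3, 1, 7, 27, 7, 1, 3, 54, …] (period length 8).
Convergents:
  p_0/q_0 = 27/1
  p_1/q_1 = 82/3
  p_2/q_2 = 109/4
  p_3/q_3 = 845/31
q_2 = 4 ≤ 27 < 31 = q_3, so the answer is 109/4.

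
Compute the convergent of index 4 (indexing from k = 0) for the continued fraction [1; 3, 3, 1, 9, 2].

166/127

Using pₖ = aₖpₖ₋₁ + pₖ₋₂, qₖ = aₖqₖ₋₁ + qₖ₋₂ (with p₋₁=1, p₋₂=0, q₋₁=0, q₋₂=1):
  k=0: a=1, p=1, q=1
  k=1: a=3, p=4, q=3
  k=2: a=3, p=13, q=10
  k=3: a=1, p=17, q=13
  k=4: a=9, p=166, q=127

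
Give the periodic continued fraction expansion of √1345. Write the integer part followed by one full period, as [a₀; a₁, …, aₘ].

a₀ = ⌊√1345⌋ = 36.
With m₀=0, d₀=1 and mₖ₊₁ = dₖaₖ − mₖ, dₖ₊₁ = (n − mₖ₊₁²)/dₖ, aₖ₊₁ = ⌊(a₀+mₖ₊₁)/dₖ₊₁⌋:
  k=1: m=36, d=49, a=1
  k=2: m=13, d=24, a=2
  k=3: m=35, d=5, a=14
  k=4: m=35, d=24, a=2
  k=5: m=13, d=49, a=1
  k=6: m=36, d=1, a=72
d=1 and a=2a₀=72 at k=6, so the next step gives (m, d) = (36, 49) again — its k=1 value — and the period has length 6.

[36; 1, 2, 14, 2, 1, 72]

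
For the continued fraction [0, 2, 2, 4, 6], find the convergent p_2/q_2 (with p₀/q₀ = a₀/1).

2/5

Using pₖ = aₖpₖ₋₁ + pₖ₋₂, qₖ = aₖqₖ₋₁ + qₖ₋₂ (with p₋₁=1, p₋₂=0, q₋₁=0, q₋₂=1):
  k=0: a=0, p=0, q=1
  k=1: a=2, p=1, q=2
  k=2: a=2, p=2, q=5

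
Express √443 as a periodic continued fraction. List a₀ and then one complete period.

a₀ = ⌊√443⌋ = 21.
With m₀=0, d₀=1 and mₖ₊₁ = dₖaₖ − mₖ, dₖ₊₁ = (n − mₖ₊₁²)/dₖ, aₖ₊₁ = ⌊(a₀+mₖ₊₁)/dₖ₊₁⌋:
  k=1: m=21, d=2, a=21
  k=2: m=21, d=1, a=42
d=1 and a=2a₀=42 at k=2, so the next step gives (m, d) = (21, 2) again — its k=1 value — and the period has length 2.

[21; 21, 42]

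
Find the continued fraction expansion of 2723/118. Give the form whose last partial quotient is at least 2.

[23; 13, 9]

2723 = 23×118 + 9
118 = 13×9 + 1
9 = 9×1 + 0  (stop)
So 2723/118 = [23; 13, 9].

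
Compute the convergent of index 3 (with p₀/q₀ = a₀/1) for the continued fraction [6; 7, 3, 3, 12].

Using pₖ = aₖpₖ₋₁ + pₖ₋₂, qₖ = aₖqₖ₋₁ + qₖ₋₂ (with p₋₁=1, p₋₂=0, q₋₁=0, q₋₂=1):
  k=0: a=6, p=6, q=1
  k=1: a=7, p=43, q=7
  k=2: a=3, p=135, q=22
  k=3: a=3, p=448, q=73

448/73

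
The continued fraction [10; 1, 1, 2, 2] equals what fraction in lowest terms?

127/12

Using pₖ = aₖpₖ₋₁ + pₖ₋₂ and qₖ = aₖqₖ₋₁ + qₖ₋₂:
  k=0: a=10, p=10, q=1
  k=1: a=1, p=11, q=1
  k=2: a=1, p=21, q=2
  k=3: a=2, p=53, q=5
  k=4: a=2, p=127, q=12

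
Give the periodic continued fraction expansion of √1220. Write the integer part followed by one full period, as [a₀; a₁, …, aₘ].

[34; 1, 12, 1, 68]

a₀ = ⌊√1220⌋ = 34.
With m₀=0, d₀=1 and mₖ₊₁ = dₖaₖ − mₖ, dₖ₊₁ = (n − mₖ₊₁²)/dₖ, aₖ₊₁ = ⌊(a₀+mₖ₊₁)/dₖ₊₁⌋:
  k=1: m=34, d=64, a=1
  k=2: m=30, d=5, a=12
  k=3: m=30, d=64, a=1
  k=4: m=34, d=1, a=68
d=1 and a=2a₀=68 at k=4, so the next step gives (m, d) = (34, 64) again — its k=1 value — and the period has length 4.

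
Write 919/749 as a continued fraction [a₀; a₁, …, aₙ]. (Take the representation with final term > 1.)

[1; 4, 2, 2, 6, 2, 2]

919 = 1·749 + 170
749 = 4·170 + 69
170 = 2·69 + 32
69 = 2·32 + 5
32 = 6·5 + 2
5 = 2·2 + 1
2 = 2·1 + 0  (stop)
So 919/749 = [1; 4, 2, 2, 6, 2, 2].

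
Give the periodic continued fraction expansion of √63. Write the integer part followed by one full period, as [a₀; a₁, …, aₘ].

[7; 1, 14]

a₀ = ⌊√63⌋ = 7.
With m₀=0, d₀=1 and mₖ₊₁ = dₖaₖ − mₖ, dₖ₊₁ = (n − mₖ₊₁²)/dₖ, aₖ₊₁ = ⌊(a₀+mₖ₊₁)/dₖ₊₁⌋:
  k=1: m=7, d=14, a=1
  k=2: m=7, d=1, a=14
d=1 and a=2a₀=14 at k=2, so the next step gives (m, d) = (7, 14) again — its k=1 value — and the period has length 2.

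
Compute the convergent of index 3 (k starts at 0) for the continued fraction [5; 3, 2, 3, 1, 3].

127/24

Using pₖ = aₖpₖ₋₁ + pₖ₋₂, qₖ = aₖqₖ₋₁ + qₖ₋₂ (with p₋₁=1, p₋₂=0, q₋₁=0, q₋₂=1):
  k=0: a=5, p=5, q=1
  k=1: a=3, p=16, q=3
  k=2: a=2, p=37, q=7
  k=3: a=3, p=127, q=24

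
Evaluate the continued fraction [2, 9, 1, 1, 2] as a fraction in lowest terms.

101/48

Using pₖ = aₖpₖ₋₁ + pₖ₋₂ and qₖ = aₖqₖ₋₁ + qₖ₋₂:
  k=0: a=2, p=2, q=1
  k=1: a=9, p=19, q=9
  k=2: a=1, p=21, q=10
  k=3: a=1, p=40, q=19
  k=4: a=2, p=101, q=48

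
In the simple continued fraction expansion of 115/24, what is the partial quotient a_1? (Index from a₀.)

115 = 4·24 + 19   →  a_0 = 4
24 = 1·19 + 5   →  a_1 = 1

1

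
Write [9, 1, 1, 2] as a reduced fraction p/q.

48/5

Using pₖ = aₖpₖ₋₁ + pₖ₋₂ and qₖ = aₖqₖ₋₁ + qₖ₋₂:
  k=0: a=9, p=9, q=1
  k=1: a=1, p=10, q=1
  k=2: a=1, p=19, q=2
  k=3: a=2, p=48, q=5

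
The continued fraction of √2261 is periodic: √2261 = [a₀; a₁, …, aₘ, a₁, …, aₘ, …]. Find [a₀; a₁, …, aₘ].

[47; 1, 1, 4, 1, 1, 94]

a₀ = ⌊√2261⌋ = 47.
With m₀=0, d₀=1 and mₖ₊₁ = dₖaₖ − mₖ, dₖ₊₁ = (n − mₖ₊₁²)/dₖ, aₖ₊₁ = ⌊(a₀+mₖ₊₁)/dₖ₊₁⌋:
  k=1: m=47, d=52, a=1
  k=2: m=5, d=43, a=1
  k=3: m=38, d=19, a=4
  k=4: m=38, d=43, a=1
  k=5: m=5, d=52, a=1
  k=6: m=47, d=1, a=94
d=1 and a=2a₀=94 at k=6, so the next step gives (m, d) = (47, 52) again — its k=1 value — and the period has length 6.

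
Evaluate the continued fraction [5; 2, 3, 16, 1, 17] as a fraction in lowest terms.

11788/2171

Fold from the inside: start with 17/1.
  1 + 1/17 = 18/17
  16 + 17/18 = 305/18
  3 + 18/305 = 933/305
  2 + 305/933 = 2171/933
  5 + 933/2171 = 11788/2171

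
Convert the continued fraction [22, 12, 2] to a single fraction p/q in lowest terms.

Fold from the inside: start with 2/1.
  12 + 1/2 = 25/2
  22 + 2/25 = 552/25

552/25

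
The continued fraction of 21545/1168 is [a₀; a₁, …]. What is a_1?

21545 = 18·1168 + 521   →  a_0 = 18
1168 = 2·521 + 126   →  a_1 = 2

2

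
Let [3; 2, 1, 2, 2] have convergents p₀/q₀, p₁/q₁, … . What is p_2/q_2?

10/3

Using pₖ = aₖpₖ₋₁ + pₖ₋₂, qₖ = aₖqₖ₋₁ + qₖ₋₂ (with p₋₁=1, p₋₂=0, q₋₁=0, q₋₂=1):
  k=0: a=3, p=3, q=1
  k=1: a=2, p=7, q=2
  k=2: a=1, p=10, q=3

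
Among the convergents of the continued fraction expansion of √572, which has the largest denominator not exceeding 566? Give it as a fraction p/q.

13465/563

√572 = [23; 1, 10, 1, 46, …] (period length 4).
Convergents:
  p_0/q_0 = 23/1
  p_1/q_1 = 24/1
  p_2/q_2 = 263/11
  p_3/q_3 = 287/12
  p_4/q_4 = 13465/563
  p_5/q_5 = 13752/575
q_4 = 563 ≤ 566 < 575 = q_5, so the answer is 13465/563.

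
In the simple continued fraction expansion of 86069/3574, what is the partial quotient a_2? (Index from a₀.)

5

86069 = 24·3574 + 293   →  a_0 = 24
3574 = 12·293 + 58   →  a_1 = 12
293 = 5·58 + 3   →  a_2 = 5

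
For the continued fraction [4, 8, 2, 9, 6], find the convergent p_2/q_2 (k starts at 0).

70/17

Using pₖ = aₖpₖ₋₁ + pₖ₋₂, qₖ = aₖqₖ₋₁ + qₖ₋₂ (with p₋₁=1, p₋₂=0, q₋₁=0, q₋₂=1):
  k=0: a=4, p=4, q=1
  k=1: a=8, p=33, q=8
  k=2: a=2, p=70, q=17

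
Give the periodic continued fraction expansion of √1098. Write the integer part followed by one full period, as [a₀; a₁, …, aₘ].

a₀ = ⌊√1098⌋ = 33.
With m₀=0, d₀=1 and mₖ₊₁ = dₖaₖ − mₖ, dₖ₊₁ = (n − mₖ₊₁²)/dₖ, aₖ₊₁ = ⌊(a₀+mₖ₊₁)/dₖ₊₁⌋:
  k=1: m=33, d=9, a=7
  k=2: m=30, d=22, a=2
  k=3: m=14, d=41, a=1
  k=4: m=27, d=9, a=6
  k=5: m=27, d=41, a=1
  k=6: m=14, d=22, a=2
  k=7: m=30, d=9, a=7
  k=8: m=33, d=1, a=66
d=1 and a=2a₀=66 at k=8, so the next step gives (m, d) = (33, 9) again — its k=1 value — and the period has length 8.

[33; 7, 2, 1, 6, 1, 2, 7, 66]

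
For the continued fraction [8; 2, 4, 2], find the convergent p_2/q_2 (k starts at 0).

Using pₖ = aₖpₖ₋₁ + pₖ₋₂, qₖ = aₖqₖ₋₁ + qₖ₋₂ (with p₋₁=1, p₋₂=0, q₋₁=0, q₋₂=1):
  k=0: a=8, p=8, q=1
  k=1: a=2, p=17, q=2
  k=2: a=4, p=76, q=9

76/9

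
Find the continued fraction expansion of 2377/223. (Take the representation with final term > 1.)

[10; 1, 1, 1, 14, 5]

2377 = 10·223 + 147
223 = 1·147 + 76
147 = 1·76 + 71
76 = 1·71 + 5
71 = 14·5 + 1
5 = 5·1 + 0  (stop)
So 2377/223 = [10; 1, 1, 1, 14, 5].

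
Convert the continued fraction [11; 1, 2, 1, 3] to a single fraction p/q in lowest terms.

Fold from the inside: start with 3/1.
  1 + 1/3 = 4/3
  2 + 3/4 = 11/4
  1 + 4/11 = 15/11
  11 + 11/15 = 176/15

176/15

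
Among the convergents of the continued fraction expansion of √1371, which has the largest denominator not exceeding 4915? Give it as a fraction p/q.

√1371 = [37; 37, 74, …] (period length 2).
Convergents:
  p_0/q_0 = 37/1
  p_1/q_1 = 1370/37
  p_2/q_2 = 101417/2739
  p_3/q_3 = 3753799/101380
q_2 = 2739 ≤ 4915 < 101380 = q_3, so the answer is 101417/2739.

101417/2739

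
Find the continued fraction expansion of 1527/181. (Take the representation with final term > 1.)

1527 = 8·181 + 79
181 = 2·79 + 23
79 = 3·23 + 10
23 = 2·10 + 3
10 = 3·3 + 1
3 = 3·1 + 0  (stop)
So 1527/181 = [8; 2, 3, 2, 3, 3].

[8; 2, 3, 2, 3, 3]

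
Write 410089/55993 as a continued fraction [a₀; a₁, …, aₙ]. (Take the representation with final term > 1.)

[7; 3, 11, 2, 18, 1, 3, 10]

410089 = 7·55993 + 18138
55993 = 3·18138 + 1579
18138 = 11·1579 + 769
1579 = 2·769 + 41
769 = 18·41 + 31
41 = 1·31 + 10
31 = 3·10 + 1
10 = 10·1 + 0  (stop)
So 410089/55993 = [7; 3, 11, 2, 18, 1, 3, 10].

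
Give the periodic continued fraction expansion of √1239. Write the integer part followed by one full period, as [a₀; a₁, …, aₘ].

[35; 5, 70]

a₀ = ⌊√1239⌋ = 35.
With m₀=0, d₀=1 and mₖ₊₁ = dₖaₖ − mₖ, dₖ₊₁ = (n − mₖ₊₁²)/dₖ, aₖ₊₁ = ⌊(a₀+mₖ₊₁)/dₖ₊₁⌋:
  k=1: m=35, d=14, a=5
  k=2: m=35, d=1, a=70
d=1 and a=2a₀=70 at k=2, so the next step gives (m, d) = (35, 14) again — its k=1 value — and the period has length 2.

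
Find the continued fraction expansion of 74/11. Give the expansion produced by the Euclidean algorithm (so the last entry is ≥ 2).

74 = 6*11 + 8
11 = 1*8 + 3
8 = 2*3 + 2
3 = 1*2 + 1
2 = 2*1 + 0  (stop)
So 74/11 = [6; 1, 2, 1, 2].

[6; 1, 2, 1, 2]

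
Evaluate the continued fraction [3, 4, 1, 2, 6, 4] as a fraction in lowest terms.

1189/370

Fold from the inside: start with 4/1.
  6 + 1/4 = 25/4
  2 + 4/25 = 54/25
  1 + 25/54 = 79/54
  4 + 54/79 = 370/79
  3 + 79/370 = 1189/370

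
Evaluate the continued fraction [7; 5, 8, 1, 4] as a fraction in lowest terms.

Using pₖ = aₖpₖ₋₁ + pₖ₋₂ and qₖ = aₖqₖ₋₁ + qₖ₋₂:
  k=0: a=7, p=7, q=1
  k=1: a=5, p=36, q=5
  k=2: a=8, p=295, q=41
  k=3: a=1, p=331, q=46
  k=4: a=4, p=1619, q=225

1619/225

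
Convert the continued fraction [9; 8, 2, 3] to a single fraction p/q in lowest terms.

Fold from the inside: start with 3/1.
  2 + 1/3 = 7/3
  8 + 3/7 = 59/7
  9 + 7/59 = 538/59

538/59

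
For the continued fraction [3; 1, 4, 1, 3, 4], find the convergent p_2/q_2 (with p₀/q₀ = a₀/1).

Using pₖ = aₖpₖ₋₁ + pₖ₋₂, qₖ = aₖqₖ₋₁ + qₖ₋₂ (with p₋₁=1, p₋₂=0, q₋₁=0, q₋₂=1):
  k=0: a=3, p=3, q=1
  k=1: a=1, p=4, q=1
  k=2: a=4, p=19, q=5

19/5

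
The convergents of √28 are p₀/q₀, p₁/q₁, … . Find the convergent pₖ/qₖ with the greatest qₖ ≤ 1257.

4048/765

√28 = [5; 3, 2, 3, 10, …] (period length 4).
Convergents:
  p_0/q_0 = 5/1
  p_1/q_1 = 16/3
  p_2/q_2 = 37/7
  p_3/q_3 = 127/24
  p_4/q_4 = 1307/247
  p_5/q_5 = 4048/765
  p_6/q_6 = 9403/1777
q_5 = 765 ≤ 1257 < 1777 = q_6, so the answer is 4048/765.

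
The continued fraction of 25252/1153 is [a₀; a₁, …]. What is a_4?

1

25252 = 21·1153 + 1039   →  a_0 = 21
1153 = 1·1039 + 114   →  a_1 = 1
1039 = 9·114 + 13   →  a_2 = 9
114 = 8·13 + 10   →  a_3 = 8
13 = 1·10 + 3   →  a_4 = 1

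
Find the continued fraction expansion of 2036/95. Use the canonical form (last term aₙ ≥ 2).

[21; 2, 3, 6, 2]

2036 = 21·95 + 41
95 = 2·41 + 13
41 = 3·13 + 2
13 = 6·2 + 1
2 = 2·1 + 0  (stop)
So 2036/95 = [21; 2, 3, 6, 2].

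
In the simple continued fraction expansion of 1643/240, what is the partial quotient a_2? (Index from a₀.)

1643 = 6·240 + 203   →  a_0 = 6
240 = 1·203 + 37   →  a_1 = 1
203 = 5·37 + 18   →  a_2 = 5

5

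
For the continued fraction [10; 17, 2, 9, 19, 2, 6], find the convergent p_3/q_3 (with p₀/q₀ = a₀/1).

3339/332

Using pₖ = aₖpₖ₋₁ + pₖ₋₂, qₖ = aₖqₖ₋₁ + qₖ₋₂ (with p₋₁=1, p₋₂=0, q₋₁=0, q₋₂=1):
  k=0: a=10, p=10, q=1
  k=1: a=17, p=171, q=17
  k=2: a=2, p=352, q=35
  k=3: a=9, p=3339, q=332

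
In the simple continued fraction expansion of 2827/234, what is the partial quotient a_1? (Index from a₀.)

2827 = 12·234 + 19   →  a_0 = 12
234 = 12·19 + 6   →  a_1 = 12

12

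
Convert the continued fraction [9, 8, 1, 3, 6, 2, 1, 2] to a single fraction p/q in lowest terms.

16925/1857

Using pₖ = aₖpₖ₋₁ + pₖ₋₂ and qₖ = aₖqₖ₋₁ + qₖ₋₂:
  k=0: a=9, p=9, q=1
  k=1: a=8, p=73, q=8
  k=2: a=1, p=82, q=9
  k=3: a=3, p=319, q=35
  k=4: a=6, p=1996, q=219
  k=5: a=2, p=4311, q=473
  k=6: a=1, p=6307, q=692
  k=7: a=2, p=16925, q=1857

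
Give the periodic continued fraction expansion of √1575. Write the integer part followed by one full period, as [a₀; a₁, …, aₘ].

a₀ = ⌊√1575⌋ = 39.
With m₀=0, d₀=1 and mₖ₊₁ = dₖaₖ − mₖ, dₖ₊₁ = (n − mₖ₊₁²)/dₖ, aₖ₊₁ = ⌊(a₀+mₖ₊₁)/dₖ₊₁⌋:
  k=1: m=39, d=54, a=1
  k=2: m=15, d=25, a=2
  k=3: m=35, d=14, a=5
  k=4: m=35, d=25, a=2
  k=5: m=15, d=54, a=1
  k=6: m=39, d=1, a=78
d=1 and a=2a₀=78 at k=6, so the next step gives (m, d) = (39, 54) again — its k=1 value — and the period has length 6.

[39; 1, 2, 5, 2, 1, 78]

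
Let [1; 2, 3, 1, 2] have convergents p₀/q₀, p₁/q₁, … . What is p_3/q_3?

13/9

Using pₖ = aₖpₖ₋₁ + pₖ₋₂, qₖ = aₖqₖ₋₁ + qₖ₋₂ (with p₋₁=1, p₋₂=0, q₋₁=0, q₋₂=1):
  k=0: a=1, p=1, q=1
  k=1: a=2, p=3, q=2
  k=2: a=3, p=10, q=7
  k=3: a=1, p=13, q=9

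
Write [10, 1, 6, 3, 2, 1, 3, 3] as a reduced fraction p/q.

9592/883

Using pₖ = aₖpₖ₋₁ + pₖ₋₂ and qₖ = aₖqₖ₋₁ + qₖ₋₂:
  k=0: a=10, p=10, q=1
  k=1: a=1, p=11, q=1
  k=2: a=6, p=76, q=7
  k=3: a=3, p=239, q=22
  k=4: a=2, p=554, q=51
  k=5: a=1, p=793, q=73
  k=6: a=3, p=2933, q=270
  k=7: a=3, p=9592, q=883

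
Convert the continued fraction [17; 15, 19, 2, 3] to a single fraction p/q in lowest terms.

Fold from the inside: start with 3/1.
  2 + 1/3 = 7/3
  19 + 3/7 = 136/7
  15 + 7/136 = 2047/136
  17 + 136/2047 = 34935/2047

34935/2047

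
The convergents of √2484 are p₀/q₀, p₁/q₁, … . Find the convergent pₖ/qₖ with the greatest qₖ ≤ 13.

√2484 = [49; 1, 5, 4, 5, 1, 98, …] (period length 6).
Convergents:
  p_0/q_0 = 49/1
  p_1/q_1 = 50/1
  p_2/q_2 = 299/6
  p_3/q_3 = 1246/25
q_2 = 6 ≤ 13 < 25 = q_3, so the answer is 299/6.

299/6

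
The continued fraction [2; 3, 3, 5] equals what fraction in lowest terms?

Using pₖ = aₖpₖ₋₁ + pₖ₋₂ and qₖ = aₖqₖ₋₁ + qₖ₋₂:
  k=0: a=2, p=2, q=1
  k=1: a=3, p=7, q=3
  k=2: a=3, p=23, q=10
  k=3: a=5, p=122, q=53

122/53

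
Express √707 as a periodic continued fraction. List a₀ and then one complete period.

[26; 1, 1, 2, 3, 2, 1, 1, 52]

a₀ = ⌊√707⌋ = 26.
With m₀=0, d₀=1 and mₖ₊₁ = dₖaₖ − mₖ, dₖ₊₁ = (n − mₖ₊₁²)/dₖ, aₖ₊₁ = ⌊(a₀+mₖ₊₁)/dₖ₊₁⌋:
  k=1: m=26, d=31, a=1
  k=2: m=5, d=22, a=1
  k=3: m=17, d=19, a=2
  k=4: m=21, d=14, a=3
  k=5: m=21, d=19, a=2
  k=6: m=17, d=22, a=1
  k=7: m=5, d=31, a=1
  k=8: m=26, d=1, a=52
d=1 and a=2a₀=52 at k=8, so the next step gives (m, d) = (26, 31) again — its k=1 value — and the period has length 8.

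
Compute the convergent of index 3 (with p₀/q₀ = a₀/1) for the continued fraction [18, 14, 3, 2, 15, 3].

1807/100

Using pₖ = aₖpₖ₋₁ + pₖ₋₂, qₖ = aₖqₖ₋₁ + qₖ₋₂ (with p₋₁=1, p₋₂=0, q₋₁=0, q₋₂=1):
  k=0: a=18, p=18, q=1
  k=1: a=14, p=253, q=14
  k=2: a=3, p=777, q=43
  k=3: a=2, p=1807, q=100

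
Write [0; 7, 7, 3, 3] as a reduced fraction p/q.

73/521

Fold from the inside: start with 3/1.
  3 + 1/3 = 10/3
  7 + 3/10 = 73/10
  7 + 10/73 = 521/73
  0 + 73/521 = 73/521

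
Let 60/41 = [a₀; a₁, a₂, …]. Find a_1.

60 = 1·41 + 19   →  a_0 = 1
41 = 2·19 + 3   →  a_1 = 2

2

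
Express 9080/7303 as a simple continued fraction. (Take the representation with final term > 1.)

9080 = 1·7303 + 1777
7303 = 4·1777 + 195
1777 = 9·195 + 22
195 = 8·22 + 19
22 = 1·19 + 3
19 = 6·3 + 1
3 = 3·1 + 0  (stop)
So 9080/7303 = [1; 4, 9, 8, 1, 6, 3].

[1; 4, 9, 8, 1, 6, 3]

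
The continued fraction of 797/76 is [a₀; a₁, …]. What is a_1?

2

797 = 10·76 + 37   →  a_0 = 10
76 = 2·37 + 2   →  a_1 = 2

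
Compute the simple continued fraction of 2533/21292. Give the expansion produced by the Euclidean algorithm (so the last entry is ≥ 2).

[0; 8, 2, 2, 6, 2, 4, 8]

2533 = 0×21292 + 2533
21292 = 8×2533 + 1028
2533 = 2×1028 + 477
1028 = 2×477 + 74
477 = 6×74 + 33
74 = 2×33 + 8
33 = 4×8 + 1
8 = 8×1 + 0  (stop)
So 2533/21292 = [0; 8, 2, 2, 6, 2, 4, 8].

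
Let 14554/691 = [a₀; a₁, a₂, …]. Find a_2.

14

14554 = 21·691 + 43   →  a_0 = 21
691 = 16·43 + 3   →  a_1 = 16
43 = 14·3 + 1   →  a_2 = 14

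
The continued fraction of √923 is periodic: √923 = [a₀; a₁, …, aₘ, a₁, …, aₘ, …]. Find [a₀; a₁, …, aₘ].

a₀ = ⌊√923⌋ = 30.

[30; 2, 1, 1, 1, 2, 60]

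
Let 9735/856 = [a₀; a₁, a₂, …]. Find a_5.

3

9735 = 11·856 + 319   →  a_0 = 11
856 = 2·319 + 218   →  a_1 = 2
319 = 1·218 + 101   →  a_2 = 1
218 = 2·101 + 16   →  a_3 = 2
101 = 6·16 + 5   →  a_4 = 6
16 = 3·5 + 1   →  a_5 = 3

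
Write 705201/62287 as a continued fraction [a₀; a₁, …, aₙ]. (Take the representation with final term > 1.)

705201 = 11×62287 + 20044
62287 = 3×20044 + 2155
20044 = 9×2155 + 649
2155 = 3×649 + 208
649 = 3×208 + 25
208 = 8×25 + 8
25 = 3×8 + 1
8 = 8×1 + 0  (stop)
So 705201/62287 = [11; 3, 9, 3, 3, 8, 3, 8].

[11; 3, 9, 3, 3, 8, 3, 8]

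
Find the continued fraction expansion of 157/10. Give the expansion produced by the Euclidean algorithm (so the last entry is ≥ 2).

[15; 1, 2, 3]

157 = 15×10 + 7
10 = 1×7 + 3
7 = 2×3 + 1
3 = 3×1 + 0  (stop)
So 157/10 = [15; 1, 2, 3].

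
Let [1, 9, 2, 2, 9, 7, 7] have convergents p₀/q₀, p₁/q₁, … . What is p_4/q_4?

489/442

Using pₖ = aₖpₖ₋₁ + pₖ₋₂, qₖ = aₖqₖ₋₁ + qₖ₋₂ (with p₋₁=1, p₋₂=0, q₋₁=0, q₋₂=1):
  k=0: a=1, p=1, q=1
  k=1: a=9, p=10, q=9
  k=2: a=2, p=21, q=19
  k=3: a=2, p=52, q=47
  k=4: a=9, p=489, q=442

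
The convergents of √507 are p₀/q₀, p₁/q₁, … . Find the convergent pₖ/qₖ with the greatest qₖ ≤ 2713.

√507 = [22; 1, 1, 14, 1, 1, 44, …] (period length 6).
Convergents:
  p_0/q_0 = 22/1
  p_1/q_1 = 23/1
  p_2/q_2 = 45/2
  p_3/q_3 = 653/29
  p_4/q_4 = 698/31
  p_5/q_5 = 1351/60
  p_6/q_6 = 60142/2671
  p_7/q_7 = 61493/2731
q_6 = 2671 ≤ 2713 < 2731 = q_7, so the answer is 60142/2671.

60142/2671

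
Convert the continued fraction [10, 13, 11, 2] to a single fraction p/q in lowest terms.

Fold from the inside: start with 2/1.
  11 + 1/2 = 23/2
  13 + 2/23 = 301/23
  10 + 23/301 = 3033/301

3033/301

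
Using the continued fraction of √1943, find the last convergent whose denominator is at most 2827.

√1943 = [44; 12, 1, 1, 2, 1, 1, 12, 88, …] (period length 8).
Convergents:
  p_0/q_0 = 44/1
  p_1/q_1 = 529/12
  p_2/q_2 = 573/13
  p_3/q_3 = 1102/25
  p_4/q_4 = 2777/63
  p_5/q_5 = 3879/88
  p_6/q_6 = 6656/151
  p_7/q_7 = 83751/1900
  p_8/q_8 = 7376744/167351
q_7 = 1900 ≤ 2827 < 167351 = q_8, so the answer is 83751/1900.

83751/1900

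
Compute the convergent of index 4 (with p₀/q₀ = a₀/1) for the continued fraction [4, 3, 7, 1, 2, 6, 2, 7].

311/72

Using pₖ = aₖpₖ₋₁ + pₖ₋₂, qₖ = aₖqₖ₋₁ + qₖ₋₂ (with p₋₁=1, p₋₂=0, q₋₁=0, q₋₂=1):
  k=0: a=4, p=4, q=1
  k=1: a=3, p=13, q=3
  k=2: a=7, p=95, q=22
  k=3: a=1, p=108, q=25
  k=4: a=2, p=311, q=72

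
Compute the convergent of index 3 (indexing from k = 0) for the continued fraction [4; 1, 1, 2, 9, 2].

23/5

Using pₖ = aₖpₖ₋₁ + pₖ₋₂, qₖ = aₖqₖ₋₁ + qₖ₋₂ (with p₋₁=1, p₋₂=0, q₋₁=0, q₋₂=1):
  k=0: a=4, p=4, q=1
  k=1: a=1, p=5, q=1
  k=2: a=1, p=9, q=2
  k=3: a=2, p=23, q=5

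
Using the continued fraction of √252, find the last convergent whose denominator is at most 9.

127/8

√252 = [15; 1, 6, 1, 30, …] (period length 4).
Convergents:
  p_0/q_0 = 15/1
  p_1/q_1 = 16/1
  p_2/q_2 = 111/7
  p_3/q_3 = 127/8
  p_4/q_4 = 3921/247
q_3 = 8 ≤ 9 < 247 = q_4, so the answer is 127/8.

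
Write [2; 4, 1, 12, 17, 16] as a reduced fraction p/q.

38669/17552

Fold from the inside: start with 16/1.
  17 + 1/16 = 273/16
  12 + 16/273 = 3292/273
  1 + 273/3292 = 3565/3292
  4 + 3292/3565 = 17552/3565
  2 + 3565/17552 = 38669/17552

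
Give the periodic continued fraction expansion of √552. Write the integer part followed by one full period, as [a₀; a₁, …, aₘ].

a₀ = ⌊√552⌋ = 23.
With m₀=0, d₀=1 and mₖ₊₁ = dₖaₖ − mₖ, dₖ₊₁ = (n − mₖ₊₁²)/dₖ, aₖ₊₁ = ⌊(a₀+mₖ₊₁)/dₖ₊₁⌋:
  k=1: m=23, d=23, a=2
  k=2: m=23, d=1, a=46
d=1 and a=2a₀=46 at k=2, so the next step gives (m, d) = (23, 23) again — its k=1 value — and the period has length 2.

[23; 2, 46]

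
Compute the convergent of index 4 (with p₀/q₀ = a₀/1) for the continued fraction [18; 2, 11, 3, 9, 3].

12233/662

Using pₖ = aₖpₖ₋₁ + pₖ₋₂, qₖ = aₖqₖ₋₁ + qₖ₋₂ (with p₋₁=1, p₋₂=0, q₋₁=0, q₋₂=1):
  k=0: a=18, p=18, q=1
  k=1: a=2, p=37, q=2
  k=2: a=11, p=425, q=23
  k=3: a=3, p=1312, q=71
  k=4: a=9, p=12233, q=662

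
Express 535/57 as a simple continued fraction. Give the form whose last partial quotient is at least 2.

[9; 2, 1, 1, 2, 4]

535 = 9·57 + 22
57 = 2·22 + 13
22 = 1·13 + 9
13 = 1·9 + 4
9 = 2·4 + 1
4 = 4·1 + 0  (stop)
So 535/57 = [9; 2, 1, 1, 2, 4].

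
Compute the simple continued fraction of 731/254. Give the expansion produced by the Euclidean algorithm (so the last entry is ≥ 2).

[2; 1, 7, 5, 6]

731 = 2×254 + 223
254 = 1×223 + 31
223 = 7×31 + 6
31 = 5×6 + 1
6 = 6×1 + 0  (stop)
So 731/254 = [2; 1, 7, 5, 6].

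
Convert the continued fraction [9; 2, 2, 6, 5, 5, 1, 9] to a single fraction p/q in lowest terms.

Using pₖ = aₖpₖ₋₁ + pₖ₋₂ and qₖ = aₖqₖ₋₁ + qₖ₋₂:
  k=0: a=9, p=9, q=1
  k=1: a=2, p=19, q=2
  k=2: a=2, p=47, q=5
  k=3: a=6, p=301, q=32
  k=4: a=5, p=1552, q=165
  k=5: a=5, p=8061, q=857
  k=6: a=1, p=9613, q=1022
  k=7: a=9, p=94578, q=10055

94578/10055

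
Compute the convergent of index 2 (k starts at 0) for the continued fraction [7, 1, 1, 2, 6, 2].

Using pₖ = aₖpₖ₋₁ + pₖ₋₂, qₖ = aₖqₖ₋₁ + qₖ₋₂ (with p₋₁=1, p₋₂=0, q₋₁=0, q₋₂=1):
  k=0: a=7, p=7, q=1
  k=1: a=1, p=8, q=1
  k=2: a=1, p=15, q=2

15/2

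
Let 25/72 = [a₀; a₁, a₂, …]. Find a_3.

7

25 = 0·72 + 25   →  a_0 = 0
72 = 2·25 + 22   →  a_1 = 2
25 = 1·22 + 3   →  a_2 = 1
22 = 7·3 + 1   →  a_3 = 7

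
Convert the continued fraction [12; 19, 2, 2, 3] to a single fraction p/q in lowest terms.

3977/330

Using pₖ = aₖpₖ₋₁ + pₖ₋₂ and qₖ = aₖqₖ₋₁ + qₖ₋₂:
  k=0: a=12, p=12, q=1
  k=1: a=19, p=229, q=19
  k=2: a=2, p=470, q=39
  k=3: a=2, p=1169, q=97
  k=4: a=3, p=3977, q=330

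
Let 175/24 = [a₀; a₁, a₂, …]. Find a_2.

175 = 7·24 + 7   →  a_0 = 7
24 = 3·7 + 3   →  a_1 = 3
7 = 2·3 + 1   →  a_2 = 2

2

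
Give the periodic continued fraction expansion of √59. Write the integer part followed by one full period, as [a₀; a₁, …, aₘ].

a₀ = ⌊√59⌋ = 7.
With m₀=0, d₀=1 and mₖ₊₁ = dₖaₖ − mₖ, dₖ₊₁ = (n − mₖ₊₁²)/dₖ, aₖ₊₁ = ⌊(a₀+mₖ₊₁)/dₖ₊₁⌋:
  k=1: m=7, d=10, a=1
  k=2: m=3, d=5, a=2
  k=3: m=7, d=2, a=7
  k=4: m=7, d=5, a=2
  k=5: m=3, d=10, a=1
  k=6: m=7, d=1, a=14
d=1 and a=2a₀=14 at k=6, so the next step gives (m, d) = (7, 10) again — its k=1 value — and the period has length 6.

[7; 1, 2, 7, 2, 1, 14]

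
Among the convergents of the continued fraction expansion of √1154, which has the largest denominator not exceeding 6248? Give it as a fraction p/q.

78506/2311

√1154 = [33; 1, 32, 1, 66, …] (period length 4).
Convergents:
  p_0/q_0 = 33/1
  p_1/q_1 = 34/1
  p_2/q_2 = 1121/33
  p_3/q_3 = 1155/34
  p_4/q_4 = 77351/2277
  p_5/q_5 = 78506/2311
  p_6/q_6 = 2589543/76229
q_5 = 2311 ≤ 6248 < 76229 = q_6, so the answer is 78506/2311.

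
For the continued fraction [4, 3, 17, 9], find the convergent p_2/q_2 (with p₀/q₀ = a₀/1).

225/52

Using pₖ = aₖpₖ₋₁ + pₖ₋₂, qₖ = aₖqₖ₋₁ + qₖ₋₂ (with p₋₁=1, p₋₂=0, q₋₁=0, q₋₂=1):
  k=0: a=4, p=4, q=1
  k=1: a=3, p=13, q=3
  k=2: a=17, p=225, q=52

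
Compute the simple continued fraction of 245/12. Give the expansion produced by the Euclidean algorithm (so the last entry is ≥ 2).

245 = 20×12 + 5
12 = 2×5 + 2
5 = 2×2 + 1
2 = 2×1 + 0  (stop)
So 245/12 = [20; 2, 2, 2].

[20; 2, 2, 2]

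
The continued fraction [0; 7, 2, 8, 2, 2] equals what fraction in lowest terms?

89/665

Using pₖ = aₖpₖ₋₁ + pₖ₋₂ and qₖ = aₖqₖ₋₁ + qₖ₋₂:
  k=0: a=0, p=0, q=1
  k=1: a=7, p=1, q=7
  k=2: a=2, p=2, q=15
  k=3: a=8, p=17, q=127
  k=4: a=2, p=36, q=269
  k=5: a=2, p=89, q=665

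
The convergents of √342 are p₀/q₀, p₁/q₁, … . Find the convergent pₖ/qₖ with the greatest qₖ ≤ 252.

√342 = [18; 2, 36, …] (period length 2).
Convergents:
  p_0/q_0 = 18/1
  p_1/q_1 = 37/2
  p_2/q_2 = 1350/73
  p_3/q_3 = 2737/148
  p_4/q_4 = 99882/5401
q_3 = 148 ≤ 252 < 5401 = q_4, so the answer is 2737/148.

2737/148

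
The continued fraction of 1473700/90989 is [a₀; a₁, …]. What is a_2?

1473700 = 16·90989 + 17876   →  a_0 = 16
90989 = 5·17876 + 1609   →  a_1 = 5
17876 = 11·1609 + 177   →  a_2 = 11

11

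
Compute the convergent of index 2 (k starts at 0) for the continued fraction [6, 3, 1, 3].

Using pₖ = aₖpₖ₋₁ + pₖ₋₂, qₖ = aₖqₖ₋₁ + qₖ₋₂ (with p₋₁=1, p₋₂=0, q₋₁=0, q₋₂=1):
  k=0: a=6, p=6, q=1
  k=1: a=3, p=19, q=3
  k=2: a=1, p=25, q=4

25/4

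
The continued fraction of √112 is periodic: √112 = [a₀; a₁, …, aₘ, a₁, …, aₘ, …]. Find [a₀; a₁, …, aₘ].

[10; 1, 1, 2, 1, 1, 20]

a₀ = ⌊√112⌋ = 10.
With m₀=0, d₀=1 and mₖ₊₁ = dₖaₖ − mₖ, dₖ₊₁ = (n − mₖ₊₁²)/dₖ, aₖ₊₁ = ⌊(a₀+mₖ₊₁)/dₖ₊₁⌋:
  k=1: m=10, d=12, a=1
  k=2: m=2, d=9, a=1
  k=3: m=7, d=7, a=2
  k=4: m=7, d=9, a=1
  k=5: m=2, d=12, a=1
  k=6: m=10, d=1, a=20
d=1 and a=2a₀=20 at k=6, so the next step gives (m, d) = (10, 12) again — its k=1 value — and the period has length 6.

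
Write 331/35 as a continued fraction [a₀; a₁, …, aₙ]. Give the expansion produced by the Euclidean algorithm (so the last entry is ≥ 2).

331 = 9*35 + 16
35 = 2*16 + 3
16 = 5*3 + 1
3 = 3*1 + 0  (stop)
So 331/35 = [9; 2, 5, 3].

[9; 2, 5, 3]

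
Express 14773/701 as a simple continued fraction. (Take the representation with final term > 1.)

[21; 13, 2, 12, 2]

14773 = 21×701 + 52
701 = 13×52 + 25
52 = 2×25 + 2
25 = 12×2 + 1
2 = 2×1 + 0  (stop)
So 14773/701 = [21; 13, 2, 12, 2].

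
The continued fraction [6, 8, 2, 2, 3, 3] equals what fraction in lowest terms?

2882/471

Fold from the inside: start with 3/1.
  3 + 1/3 = 10/3
  2 + 3/10 = 23/10
  2 + 10/23 = 56/23
  8 + 23/56 = 471/56
  6 + 56/471 = 2882/471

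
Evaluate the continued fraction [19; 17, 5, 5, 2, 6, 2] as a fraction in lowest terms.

Using pₖ = aₖpₖ₋₁ + pₖ₋₂ and qₖ = aₖqₖ₋₁ + qₖ₋₂:
  k=0: a=19, p=19, q=1
  k=1: a=17, p=324, q=17
  k=2: a=5, p=1639, q=86
  k=3: a=5, p=8519, q=447
  k=4: a=2, p=18677, q=980
  k=5: a=6, p=120581, q=6327
  k=6: a=2, p=259839, q=13634

259839/13634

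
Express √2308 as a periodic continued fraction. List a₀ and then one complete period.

a₀ = ⌊√2308⌋ = 48.
With m₀=0, d₀=1 and mₖ₊₁ = dₖaₖ − mₖ, dₖ₊₁ = (n − mₖ₊₁²)/dₖ, aₖ₊₁ = ⌊(a₀+mₖ₊₁)/dₖ₊₁⌋:
  k=1: m=48, d=4, a=24
  k=2: m=48, d=1, a=96
d=1 and a=2a₀=96 at k=2, so the next step gives (m, d) = (48, 4) again — its k=1 value — and the period has length 2.

[48; 24, 96]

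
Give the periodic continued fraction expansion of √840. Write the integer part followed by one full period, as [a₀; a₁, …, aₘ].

[28; 1, 56]

a₀ = ⌊√840⌋ = 28.
With m₀=0, d₀=1 and mₖ₊₁ = dₖaₖ − mₖ, dₖ₊₁ = (n − mₖ₊₁²)/dₖ, aₖ₊₁ = ⌊(a₀+mₖ₊₁)/dₖ₊₁⌋:
  k=1: m=28, d=56, a=1
  k=2: m=28, d=1, a=56
d=1 and a=2a₀=56 at k=2, so the next step gives (m, d) = (28, 56) again — its k=1 value — and the period has length 2.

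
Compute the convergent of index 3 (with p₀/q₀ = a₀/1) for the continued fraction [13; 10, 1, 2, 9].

Using pₖ = aₖpₖ₋₁ + pₖ₋₂, qₖ = aₖqₖ₋₁ + qₖ₋₂ (with p₋₁=1, p₋₂=0, q₋₁=0, q₋₂=1):
  k=0: a=13, p=13, q=1
  k=1: a=10, p=131, q=10
  k=2: a=1, p=144, q=11
  k=3: a=2, p=419, q=32

419/32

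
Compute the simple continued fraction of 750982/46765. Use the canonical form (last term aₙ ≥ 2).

[16; 17, 18, 6, 3, 2, 3]

750982 = 16*46765 + 2742
46765 = 17*2742 + 151
2742 = 18*151 + 24
151 = 6*24 + 7
24 = 3*7 + 3
7 = 2*3 + 1
3 = 3*1 + 0  (stop)
So 750982/46765 = [16; 17, 18, 6, 3, 2, 3].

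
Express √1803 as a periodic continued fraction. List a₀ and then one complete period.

[42; 2, 6, 28, 6, 2, 84]

a₀ = ⌊√1803⌋ = 42.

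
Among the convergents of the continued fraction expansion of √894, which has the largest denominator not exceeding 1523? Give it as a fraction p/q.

17910/599

√894 = [29; 1, 8, 1, 58, …] (period length 4).
Convergents:
  p_0/q_0 = 29/1
  p_1/q_1 = 30/1
  p_2/q_2 = 269/9
  p_3/q_3 = 299/10
  p_4/q_4 = 17611/589
  p_5/q_5 = 17910/599
  p_6/q_6 = 160891/5381
q_5 = 599 ≤ 1523 < 5381 = q_6, so the answer is 17910/599.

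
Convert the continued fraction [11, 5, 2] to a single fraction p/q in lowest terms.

Fold from the inside: start with 2/1.
  5 + 1/2 = 11/2
  11 + 2/11 = 123/11

123/11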